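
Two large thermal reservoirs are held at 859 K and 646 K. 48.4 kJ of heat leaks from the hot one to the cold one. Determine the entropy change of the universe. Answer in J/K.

ΔS_hot = −Q/T_H = −48400/859 = -56.34 J/K and ΔS_cold = +Q/T_C = 48400/646 = 74.92 J/K.
ΔS_total = -56.34 + 74.92 = 18.6 J/K, positive as the second law requires.

ΔS_total = 18.6 J/K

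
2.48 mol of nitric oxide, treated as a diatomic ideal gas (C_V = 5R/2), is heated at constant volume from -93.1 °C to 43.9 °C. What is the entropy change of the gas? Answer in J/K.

In kelvin: T₁ = 180.05 K, T₂ = 317.05 K. At constant volume, ΔS = nC_V ln(T₂/T₁) with C_V = 5R/2 = 20.79 J mol⁻¹ K⁻¹.
ΔS = 2.48 × 20.79 × ln(317.05/180.05) = 29.2 J/K.

ΔS = 29.2 J/K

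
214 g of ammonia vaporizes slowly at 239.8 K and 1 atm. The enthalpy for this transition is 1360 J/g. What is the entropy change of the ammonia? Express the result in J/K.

ΔS = 1210 J/K

Heat absorbed by the substance: Q = mL = 214 × 1360 = 291040 J.
At constant T, ΔS = Q_rev/T = 291040 / 239.8 = 1210 J/K.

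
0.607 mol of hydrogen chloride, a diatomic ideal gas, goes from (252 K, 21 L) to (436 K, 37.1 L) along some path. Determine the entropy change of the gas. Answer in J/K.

Entropy is a state function: ΔS = nC_V ln(T₂/T₁) + nR ln(V₂/V₁), with C_V = 5R/2 = 20.79 J mol⁻¹ K⁻¹ for a diatomic ideal gas.
ΔS = 0.607 × [20.79 × ln(436/252) + 8.314 × ln(37.1/21)] = 9.79 J/K.

ΔS = 9.79 J/K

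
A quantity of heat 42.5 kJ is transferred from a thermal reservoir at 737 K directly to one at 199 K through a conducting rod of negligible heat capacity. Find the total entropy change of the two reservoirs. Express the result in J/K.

ΔS_total = 156 J/K

ΔS_hot = −Q/T_H = −42500/737 = -57.67 J/K and ΔS_cold = +Q/T_C = 42500/199 = 213.6 J/K.
ΔS_total = -57.67 + 213.6 = 156 J/K, positive as the second law requires.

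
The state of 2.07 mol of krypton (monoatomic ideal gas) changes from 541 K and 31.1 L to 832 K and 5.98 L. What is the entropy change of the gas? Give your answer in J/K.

Entropy is a state function: ΔS = nC_V ln(T₂/T₁) + nR ln(V₂/V₁), with C_V = 3R/2 = 12.47 J mol⁻¹ K⁻¹ for a monoatomic ideal gas.
ΔS = 2.07 × [12.47 × ln(832/541) + 8.314 × ln(5.98/31.1)] = -17.3 J/K.

ΔS = -17.3 J/K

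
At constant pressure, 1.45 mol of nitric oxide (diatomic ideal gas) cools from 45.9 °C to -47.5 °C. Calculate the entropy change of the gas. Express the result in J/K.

ΔS = -14.6 J/K

In kelvin: T₁ = 319.05 K, T₂ = 225.65 K. At constant pressure, ΔS = nC_p ln(T₂/T₁) with C_p = 7R/2 = 29.1 J mol⁻¹ K⁻¹.
ΔS = 1.45 × 29.1 × ln(225.65/319.05) = -14.6 J/K.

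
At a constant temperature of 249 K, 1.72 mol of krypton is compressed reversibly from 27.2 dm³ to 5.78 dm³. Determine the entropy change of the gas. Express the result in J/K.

For an isothermal ideal gas ΔS_gas = nR ln(V₂/V₁) = 1.72 × 8.314 × ln(5.78/27.2) = -22.1 J/K.

ΔS_gas = -22.1 J/K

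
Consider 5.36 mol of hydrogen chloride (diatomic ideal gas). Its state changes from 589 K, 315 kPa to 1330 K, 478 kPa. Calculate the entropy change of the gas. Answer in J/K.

ΔS = nC_p ln(T₂/T₁) − nR ln(P₂/P₁), with C_p = 7R/2 = 29.1 J mol⁻¹ K⁻¹ for a diatomic ideal gas.
ΔS = 5.36 × [29.1 × ln(1330/589) − 8.314 × ln(478/315)] = 108 J/K.

ΔS = 108 J/K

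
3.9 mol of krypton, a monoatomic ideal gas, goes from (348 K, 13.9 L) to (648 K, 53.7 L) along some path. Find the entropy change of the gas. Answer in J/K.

ΔS = 74.1 J/K

Entropy is a state function: ΔS = nC_V ln(T₂/T₁) + nR ln(V₂/V₁), with C_V = 3R/2 = 12.47 J mol⁻¹ K⁻¹ for a monoatomic ideal gas.
ΔS = 3.9 × [12.47 × ln(648/348) + 8.314 × ln(53.7/13.9)] = 74.1 J/K.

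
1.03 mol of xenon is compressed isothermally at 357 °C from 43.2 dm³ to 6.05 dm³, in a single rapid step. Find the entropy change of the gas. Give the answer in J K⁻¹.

Entropy is a state function, so ΔS_gas depends only on the end states.
For an isothermal ideal gas ΔS_gas = nR ln(V₂/V₁) = 1.03 × 8.314 × ln(6.05/43.2) = -16.8 J/K.

ΔS_gas = -16.8 J/K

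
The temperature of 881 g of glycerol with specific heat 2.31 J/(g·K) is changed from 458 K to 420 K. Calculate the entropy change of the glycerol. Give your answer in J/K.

ΔS = -176 J/K

ΔS = ∫dQ_rev/T = m c ln(T₂/T₁) = 881 × 2.31 × ln(420/458) = -176 J/K.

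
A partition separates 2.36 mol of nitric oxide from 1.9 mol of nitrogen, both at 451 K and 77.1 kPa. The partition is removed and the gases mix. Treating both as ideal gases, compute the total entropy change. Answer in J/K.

ΔS_mix = 24.3 J/K

Mole fractions: x_A = 2.36/4.26 = 0.554, x_B = 0.446.
ΔS_mix = −R(n_A ln x_A + n_B ln x_B) = −8.314 × (2.36 ln 0.554 + 1.9 ln 0.446) = 24.3 J/K.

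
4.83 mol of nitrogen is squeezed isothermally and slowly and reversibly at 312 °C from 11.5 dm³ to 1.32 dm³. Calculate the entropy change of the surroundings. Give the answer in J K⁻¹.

ΔS_surr = 86.9 J/K

For an isothermal ideal gas ΔS_gas = nR ln(V₂/V₁) = 4.83 × 8.314 × ln(1.32/11.5) = -86.9 J/K.
The process is reversible, so ΔS_surr = −ΔS_gas = 86.9 J/K and ΔS_universe = 0.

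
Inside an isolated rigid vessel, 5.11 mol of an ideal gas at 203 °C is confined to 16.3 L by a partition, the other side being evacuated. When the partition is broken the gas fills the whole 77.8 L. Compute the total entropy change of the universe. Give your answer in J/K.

No heat is exchanged and no work is done, so the ideal-gas temperature stays constant.
Entropy is a state function; using a reversible isothermal path, ΔS_gas = nR ln(V₂/V₁) = 5.11 × 8.314 × ln(77.8/16.3) = 66.4 J/K.
The insulated surroundings exchange no heat, so ΔS_surr = 0 and ΔS_universe = ΔS_gas.

ΔS_universe = 66.4 J/K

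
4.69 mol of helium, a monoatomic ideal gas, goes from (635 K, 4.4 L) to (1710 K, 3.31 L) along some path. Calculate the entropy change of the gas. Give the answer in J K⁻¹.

ΔS = 46.8 J/K

Entropy is a state function: ΔS = nC_V ln(T₂/T₁) + nR ln(V₂/V₁), with C_V = 3R/2 = 12.47 J mol⁻¹ K⁻¹ for a monoatomic ideal gas.
ΔS = 4.69 × [12.47 × ln(1710/635) + 8.314 × ln(3.31/4.4)] = 46.8 J/K.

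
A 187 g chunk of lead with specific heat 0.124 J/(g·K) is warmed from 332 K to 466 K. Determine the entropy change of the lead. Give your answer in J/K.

ΔS = ∫dQ_rev/T = m c ln(T₂/T₁) = 187 × 0.124 × ln(466/332) = 7.86 J/K.

ΔS = 7.86 J/K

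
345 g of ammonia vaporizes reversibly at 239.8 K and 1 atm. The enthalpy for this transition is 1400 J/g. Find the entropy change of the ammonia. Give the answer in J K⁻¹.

Heat absorbed by the substance: Q = mL = 345 × 1400 = 483000 J.
At constant T, ΔS = Q_rev/T = 483000 / 239.8 = 2010 J/K.

ΔS = 2010 J/K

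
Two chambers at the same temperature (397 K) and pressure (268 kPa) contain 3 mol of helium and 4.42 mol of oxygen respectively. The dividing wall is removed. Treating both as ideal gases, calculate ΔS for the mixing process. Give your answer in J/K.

ΔS_mix = 41.6 J/K

Mole fractions: x_A = 3/7.42 = 0.404, x_B = 0.596.
ΔS_mix = −R(n_A ln x_A + n_B ln x_B) = −8.314 × (3 ln 0.404 + 4.42 ln 0.596) = 41.6 J/K.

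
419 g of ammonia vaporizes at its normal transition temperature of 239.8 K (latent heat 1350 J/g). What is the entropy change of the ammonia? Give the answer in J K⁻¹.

ΔS = 2360 J/K

Heat absorbed by the substance: Q = mL = 419 × 1350 = 565650 J.
At constant T, ΔS = Q_rev/T = 565650 / 239.8 = 2360 J/K.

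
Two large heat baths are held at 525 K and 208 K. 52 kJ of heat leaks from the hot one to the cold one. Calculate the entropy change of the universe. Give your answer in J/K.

ΔS_hot = −Q/T_H = −52000/525 = -99.05 J/K and ΔS_cold = +Q/T_C = 52000/208 = 250 J/K.
ΔS_total = -99.05 + 250 = 151 J/K, positive as the second law requires.

ΔS_total = 151 J/K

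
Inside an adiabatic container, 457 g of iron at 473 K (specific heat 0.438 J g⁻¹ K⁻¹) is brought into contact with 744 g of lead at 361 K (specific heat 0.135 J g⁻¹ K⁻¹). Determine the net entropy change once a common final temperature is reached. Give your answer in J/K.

Energy balance: T_f = (m₁c₁T₁ + m₂c₂T₂)/(m₁c₁ + m₂c₂) = 435.58 K.
ΔS₁ = m₁c₁ ln(T_f/T₁) = 200.166 × ln(435.58/473) = -16.5 J/K.
ΔS₂ = m₂c₂ ln(T_f/T₂) = 100.44 × ln(435.58/361) = 18.86 J/K.
ΔS_total = -16.5 + 18.86 = 2.36 J/K.

ΔS_total = 2.36 J/K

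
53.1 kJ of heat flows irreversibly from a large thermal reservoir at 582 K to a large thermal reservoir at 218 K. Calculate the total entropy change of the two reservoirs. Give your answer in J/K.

ΔS_total = 152 J/K

ΔS_hot = −Q/T_H = −53100/582 = -91.24 J/K and ΔS_cold = +Q/T_C = 53100/218 = 243.6 J/K.
ΔS_total = -91.24 + 243.6 = 152 J/K, positive as the second law requires.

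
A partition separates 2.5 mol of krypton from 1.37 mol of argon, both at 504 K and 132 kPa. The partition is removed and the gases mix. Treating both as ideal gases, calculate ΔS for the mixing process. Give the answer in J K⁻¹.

ΔS_mix = 20.9 J/K

Mole fractions: x_A = 2.5/3.87 = 0.646, x_B = 0.354.
ΔS_mix = −R(n_A ln x_A + n_B ln x_B) = −8.314 × (2.5 ln 0.646 + 1.37 ln 0.354) = 20.9 J/K.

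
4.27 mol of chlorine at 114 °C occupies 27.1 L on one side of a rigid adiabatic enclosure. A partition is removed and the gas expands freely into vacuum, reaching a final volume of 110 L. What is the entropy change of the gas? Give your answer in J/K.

No heat is exchanged and no work is done, so the ideal-gas temperature stays constant.
Entropy is a state function; using a reversible isothermal path, ΔS_gas = nR ln(V₂/V₁) = 4.27 × 8.314 × ln(110/27.1) = 49.7 J/K.

ΔS_gas = 49.7 J/K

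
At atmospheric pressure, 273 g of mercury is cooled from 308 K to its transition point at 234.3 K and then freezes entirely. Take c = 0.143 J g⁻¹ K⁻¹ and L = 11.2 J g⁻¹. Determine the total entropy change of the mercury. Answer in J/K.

Cooling step: ΔS₁ = m c ln(T_tr/T_i) = 273 × 0.143 × ln(234.3/308) = -10.68 J/K.
Phase change: ΔS₂ = −mL/T_tr = −273 × 11.2 / 234.3 = -13.05 J/K.
ΔS_total = (-10.68) + (-13.05) = -23.7 J/K.

ΔS = -23.7 J/K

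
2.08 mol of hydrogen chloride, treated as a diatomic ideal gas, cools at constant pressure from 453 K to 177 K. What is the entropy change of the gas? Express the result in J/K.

At constant pressure, ΔS = nC_p ln(T₂/T₁) with C_p = 7R/2 = 29.1 J mol⁻¹ K⁻¹.
ΔS = 2.08 × 29.1 × ln(177/453) = -56.9 J/K.

ΔS = -56.9 J/K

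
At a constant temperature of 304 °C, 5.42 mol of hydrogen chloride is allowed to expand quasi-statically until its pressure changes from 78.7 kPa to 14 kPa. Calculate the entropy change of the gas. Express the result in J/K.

ΔS_gas = 77.8 J/K

For an isothermal ideal gas ΔS_gas = nR ln(P₁/P₂) = 5.42 × 8.314 × ln(78.7/14) = 77.8 J/K.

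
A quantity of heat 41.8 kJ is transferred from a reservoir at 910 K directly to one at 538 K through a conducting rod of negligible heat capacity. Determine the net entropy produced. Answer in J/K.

ΔS_total = 31.8 J/K

ΔS_hot = −Q/T_H = −41800/910 = -45.93 J/K and ΔS_cold = +Q/T_C = 41800/538 = 77.7 J/K.
ΔS_total = -45.93 + 77.7 = 31.8 J/K, positive as the second law requires.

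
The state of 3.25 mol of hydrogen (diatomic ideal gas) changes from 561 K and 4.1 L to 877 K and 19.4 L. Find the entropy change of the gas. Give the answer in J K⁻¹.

ΔS = 72.2 J/K

Entropy is a state function: ΔS = nC_V ln(T₂/T₁) + nR ln(V₂/V₁), with C_V = 5R/2 = 20.79 J mol⁻¹ K⁻¹ for a diatomic ideal gas.
ΔS = 3.25 × [20.79 × ln(877/561) + 8.314 × ln(19.4/4.1)] = 72.2 J/K.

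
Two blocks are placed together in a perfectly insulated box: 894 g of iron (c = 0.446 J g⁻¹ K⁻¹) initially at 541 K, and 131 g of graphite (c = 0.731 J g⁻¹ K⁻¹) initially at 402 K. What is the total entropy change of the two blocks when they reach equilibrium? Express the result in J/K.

ΔS_total = 3.2 J/K

Energy balance: T_f = (m₁c₁T₁ + m₂c₂T₂)/(m₁c₁ + m₂c₂) = 514.08 K.
ΔS₁ = m₁c₁ ln(T_f/T₁) = 398.724 × ln(514.08/541) = -20.35 J/K.
ΔS₂ = m₂c₂ ln(T_f/T₂) = 95.761 × ln(514.08/402) = 23.55 J/K.
ΔS_total = -20.35 + 23.55 = 3.2 J/K.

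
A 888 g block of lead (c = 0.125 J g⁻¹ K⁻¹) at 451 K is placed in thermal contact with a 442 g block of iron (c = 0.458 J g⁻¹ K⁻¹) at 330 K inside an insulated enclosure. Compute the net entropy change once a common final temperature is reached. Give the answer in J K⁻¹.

Energy balance: T_f = (m₁c₁T₁ + m₂c₂T₂)/(m₁c₁ + m₂c₂) = 372.85 K.
ΔS₁ = m₁c₁ ln(T_f/T₁) = 111 × ln(372.85/451) = -21.12 J/K.
ΔS₂ = m₂c₂ ln(T_f/T₂) = 202.436 × ln(372.85/330) = 24.71 J/K.
ΔS_total = -21.12 + 24.71 = 3.59 J/K.

ΔS_total = 3.59 J/K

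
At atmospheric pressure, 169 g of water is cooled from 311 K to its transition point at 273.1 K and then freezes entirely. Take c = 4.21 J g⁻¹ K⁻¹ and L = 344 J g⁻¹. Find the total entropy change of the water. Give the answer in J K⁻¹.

Cooling step: ΔS₁ = m c ln(T_tr/T_i) = 169 × 4.21 × ln(273.1/311) = -92.46 J/K.
Phase change: ΔS₂ = −mL/T_tr = −169 × 344 / 273.1 = -212.9 J/K.
ΔS_total = (-92.46) + (-212.9) = -305 J/K.

ΔS = -305 J/K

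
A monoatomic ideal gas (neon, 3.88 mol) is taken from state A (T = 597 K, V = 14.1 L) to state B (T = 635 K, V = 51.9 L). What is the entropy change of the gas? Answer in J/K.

Entropy is a state function: ΔS = nC_V ln(T₂/T₁) + nR ln(V₂/V₁), with C_V = 3R/2 = 12.47 J mol⁻¹ K⁻¹ for a monoatomic ideal gas.
ΔS = 3.88 × [12.47 × ln(635/597) + 8.314 × ln(51.9/14.1)] = 45 J/K.

ΔS = 45 J/K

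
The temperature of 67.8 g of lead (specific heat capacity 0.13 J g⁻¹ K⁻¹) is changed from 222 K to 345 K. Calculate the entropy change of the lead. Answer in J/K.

ΔS = ∫dQ_rev/T = m c ln(T₂/T₁) = 67.8 × 0.13 × ln(345/222) = 3.89 J/K.

ΔS = 3.89 J/K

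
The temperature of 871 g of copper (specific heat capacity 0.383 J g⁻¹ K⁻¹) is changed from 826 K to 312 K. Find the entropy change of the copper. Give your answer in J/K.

ΔS = -325 J/K

ΔS = ∫dQ_rev/T = m c ln(T₂/T₁) = 871 × 0.383 × ln(312/826) = -325 J/K.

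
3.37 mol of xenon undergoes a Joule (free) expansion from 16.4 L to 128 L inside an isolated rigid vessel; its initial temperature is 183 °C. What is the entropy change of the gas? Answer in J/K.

ΔS_gas = 57.6 J/K

For an ideal gas in free expansion Q = 0 and W = 0, so T is unchanged.
Entropy is a state function; using a reversible isothermal path, ΔS_gas = nR ln(V₂/V₁) = 3.37 × 8.314 × ln(128/16.4) = 57.6 J/K.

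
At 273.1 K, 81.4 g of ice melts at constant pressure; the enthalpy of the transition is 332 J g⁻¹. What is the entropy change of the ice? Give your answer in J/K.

Heat absorbed by the substance: Q = mL = 81.4 × 332 = 27024.8 J.
At constant T, ΔS = Q_rev/T = 27024.8 / 273.1 = 99 J/K.

ΔS = 99 J/K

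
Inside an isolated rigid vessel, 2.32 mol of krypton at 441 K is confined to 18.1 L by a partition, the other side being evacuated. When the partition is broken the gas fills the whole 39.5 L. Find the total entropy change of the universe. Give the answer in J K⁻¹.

ΔS_universe = 15.1 J/K

No heat is exchanged and no work is done, so the ideal-gas temperature stays constant.
Entropy is a state function; using a reversible isothermal path, ΔS_gas = nR ln(V₂/V₁) = 2.32 × 8.314 × ln(39.5/18.1) = 15.1 J/K.
The insulated surroundings exchange no heat, so ΔS_surr = 0 and ΔS_universe = ΔS_gas.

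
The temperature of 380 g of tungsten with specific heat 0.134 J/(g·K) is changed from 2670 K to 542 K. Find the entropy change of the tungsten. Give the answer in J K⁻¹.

ΔS = ∫dQ_rev/T = m c ln(T₂/T₁) = 380 × 0.134 × ln(542/2670) = -81.2 J/K.

ΔS = -81.2 J/K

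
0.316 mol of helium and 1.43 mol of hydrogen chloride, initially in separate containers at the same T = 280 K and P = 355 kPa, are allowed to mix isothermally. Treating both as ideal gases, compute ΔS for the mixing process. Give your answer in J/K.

Mole fractions: x_A = 0.316/1.75 = 0.181, x_B = 0.819.
ΔS_mix = −R(n_A ln x_A + n_B ln x_B) = −8.314 × (0.316 ln 0.181 + 1.43 ln 0.819) = 6.86 J/K.

ΔS_mix = 6.86 J/K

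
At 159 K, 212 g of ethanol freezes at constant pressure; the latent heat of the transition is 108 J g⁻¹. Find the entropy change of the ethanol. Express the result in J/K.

Heat released by the substance: Q = −mL = −212 × 108 = −22896 J.
At constant T, ΔS = Q_rev/T = −22896 / 159 = -144 J/K.

ΔS = -144 J/K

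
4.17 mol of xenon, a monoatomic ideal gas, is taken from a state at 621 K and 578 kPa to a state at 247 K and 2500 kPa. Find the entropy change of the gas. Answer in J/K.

ΔS = -131 J/K

ΔS = nC_p ln(T₂/T₁) − nR ln(P₂/P₁), with C_p = 5R/2 = 20.79 J mol⁻¹ K⁻¹ for a monoatomic ideal gas.
ΔS = 4.17 × [20.79 × ln(247/621) − 8.314 × ln(2500/578)] = -131 J/K.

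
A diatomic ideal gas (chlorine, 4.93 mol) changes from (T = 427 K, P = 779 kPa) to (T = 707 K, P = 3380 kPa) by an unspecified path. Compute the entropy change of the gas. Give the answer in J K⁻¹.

ΔS = nC_p ln(T₂/T₁) − nR ln(P₂/P₁), with C_p = 7R/2 = 29.1 J mol⁻¹ K⁻¹ for a diatomic ideal gas.
ΔS = 4.93 × [29.1 × ln(707/427) − 8.314 × ln(3380/779)] = 12.2 J/K.

ΔS = 12.2 J/K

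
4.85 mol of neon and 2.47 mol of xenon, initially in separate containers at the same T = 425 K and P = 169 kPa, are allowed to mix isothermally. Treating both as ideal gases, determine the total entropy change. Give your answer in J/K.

Mole fractions: x_A = 4.85/7.32 = 0.663, x_B = 0.337.
ΔS_mix = −R(n_A ln x_A + n_B ln x_B) = −8.314 × (4.85 ln 0.663 + 2.47 ln 0.337) = 38.9 J/K.

ΔS_mix = 38.9 J/K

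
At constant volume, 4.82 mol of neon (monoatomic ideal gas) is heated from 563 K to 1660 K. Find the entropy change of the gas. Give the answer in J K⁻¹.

At constant volume, ΔS = nC_V ln(T₂/T₁) with C_V = 3R/2 = 12.47 J mol⁻¹ K⁻¹.
ΔS = 4.82 × 12.47 × ln(1660/563) = 65 J/K.

ΔS = 65 J/K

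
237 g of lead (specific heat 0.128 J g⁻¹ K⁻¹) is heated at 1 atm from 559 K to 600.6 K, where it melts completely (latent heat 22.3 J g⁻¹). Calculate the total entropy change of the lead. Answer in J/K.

ΔS = 11 J/K

Warming step: ΔS₁ = m c ln(T_tr/T_i) = 237 × 0.128 × ln(600.6/559) = 2.178 J/K.
Phase change: ΔS₂ = +mL/T_tr = 237 × 22.3 / 600.6 = 8.8 J/K.
ΔS_total = (2.178) + (8.8) = 11 J/K.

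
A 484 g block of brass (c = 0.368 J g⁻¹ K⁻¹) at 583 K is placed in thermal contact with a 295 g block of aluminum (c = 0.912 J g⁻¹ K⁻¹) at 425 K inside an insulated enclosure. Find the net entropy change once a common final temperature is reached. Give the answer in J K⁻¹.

Energy balance: T_f = (m₁c₁T₁ + m₂c₂T₂)/(m₁c₁ + m₂c₂) = 487.94 K.
ΔS₁ = m₁c₁ ln(T_f/T₁) = 178.112 × ln(487.94/583) = -31.7 J/K.
ΔS₂ = m₂c₂ ln(T_f/T₂) = 269.04 × ln(487.94/425) = 37.15 J/K.
ΔS_total = -31.7 + 37.15 = 5.45 J/K.

ΔS_total = 5.45 J/K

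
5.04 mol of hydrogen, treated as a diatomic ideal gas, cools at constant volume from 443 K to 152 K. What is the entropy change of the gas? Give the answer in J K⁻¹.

At constant volume, ΔS = nC_V ln(T₂/T₁) with C_V = 5R/2 = 20.79 J mol⁻¹ K⁻¹.
ΔS = 5.04 × 20.79 × ln(152/443) = -112 J/K.

ΔS = -112 J/K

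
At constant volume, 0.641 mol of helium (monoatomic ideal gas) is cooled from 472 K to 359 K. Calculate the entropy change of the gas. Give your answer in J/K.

ΔS = -2.19 J/K

At constant volume, ΔS = nC_V ln(T₂/T₁) with C_V = 3R/2 = 12.47 J mol⁻¹ K⁻¹.
ΔS = 0.641 × 12.47 × ln(359/472) = -2.19 J/K.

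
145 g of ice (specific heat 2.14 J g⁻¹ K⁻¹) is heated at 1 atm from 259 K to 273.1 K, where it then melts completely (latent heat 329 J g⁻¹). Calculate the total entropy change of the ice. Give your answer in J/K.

ΔS = 191 J/K

Warming step: ΔS₁ = m c ln(T_tr/T_i) = 145 × 2.14 × ln(273.1/259) = 16.45 J/K.
Phase change: ΔS₂ = +mL/T_tr = 145 × 329 / 273.1 = 174.7 J/K.
ΔS_total = (16.45) + (174.7) = 191 J/K.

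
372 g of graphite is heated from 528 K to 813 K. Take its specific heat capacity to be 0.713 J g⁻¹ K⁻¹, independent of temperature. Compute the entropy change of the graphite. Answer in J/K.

ΔS = 114 J/K

ΔS = ∫dQ_rev/T = m c ln(T₂/T₁) = 372 × 0.713 × ln(813/528) = 114 J/K.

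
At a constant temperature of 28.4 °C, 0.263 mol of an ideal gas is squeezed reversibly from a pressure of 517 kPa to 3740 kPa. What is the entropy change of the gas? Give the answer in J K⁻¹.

ΔS_gas = -4.33 J/K

For an isothermal ideal gas ΔS_gas = nR ln(P₁/P₂) = 0.263 × 8.314 × ln(517/3740) = -4.33 J/K.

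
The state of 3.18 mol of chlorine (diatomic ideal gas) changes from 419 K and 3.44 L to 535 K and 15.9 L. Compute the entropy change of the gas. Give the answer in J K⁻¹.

ΔS = 56.6 J/K

Entropy is a state function: ΔS = nC_V ln(T₂/T₁) + nR ln(V₂/V₁), with C_V = 5R/2 = 20.79 J mol⁻¹ K⁻¹ for a diatomic ideal gas.
ΔS = 3.18 × [20.79 × ln(535/419) + 8.314 × ln(15.9/3.44)] = 56.6 J/K.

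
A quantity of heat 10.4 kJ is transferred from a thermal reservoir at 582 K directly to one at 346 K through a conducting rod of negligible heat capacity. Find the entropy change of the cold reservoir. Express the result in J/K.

The cold reservoir gains heat Q, so ΔS_cold = +Q/T_C = 10400/346 = 30.1 J/K.

ΔS_cold = 30.1 J/K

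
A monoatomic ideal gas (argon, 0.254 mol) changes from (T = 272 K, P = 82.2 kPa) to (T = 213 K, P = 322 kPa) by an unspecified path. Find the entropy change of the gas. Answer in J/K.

ΔS = -4.17 J/K

ΔS = nC_p ln(T₂/T₁) − nR ln(P₂/P₁), with C_p = 5R/2 = 20.79 J mol⁻¹ K⁻¹ for a monoatomic ideal gas.
ΔS = 0.254 × [20.79 × ln(213/272) − 8.314 × ln(322/82.2)] = -4.17 J/K.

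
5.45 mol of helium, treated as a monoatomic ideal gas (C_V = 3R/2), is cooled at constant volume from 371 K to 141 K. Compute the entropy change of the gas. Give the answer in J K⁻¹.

At constant volume, ΔS = nC_V ln(T₂/T₁) with C_V = 3R/2 = 12.47 J mol⁻¹ K⁻¹.
ΔS = 5.45 × 12.47 × ln(141/371) = -65.8 J/K.

ΔS = -65.8 J/K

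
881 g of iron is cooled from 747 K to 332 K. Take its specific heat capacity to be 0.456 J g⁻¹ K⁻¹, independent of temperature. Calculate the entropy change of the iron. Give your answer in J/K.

ΔS = ∫dQ_rev/T = m c ln(T₂/T₁) = 881 × 0.456 × ln(332/747) = -326 J/K.

ΔS = -326 J/K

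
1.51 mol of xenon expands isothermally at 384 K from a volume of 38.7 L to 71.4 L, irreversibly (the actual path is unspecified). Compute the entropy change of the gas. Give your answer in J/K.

ΔS_gas = 7.69 J/K

Entropy is a state function, so ΔS_gas depends only on the end states.
For an isothermal ideal gas ΔS_gas = nR ln(V₂/V₁) = 1.51 × 8.314 × ln(71.4/38.7) = 7.69 J/K.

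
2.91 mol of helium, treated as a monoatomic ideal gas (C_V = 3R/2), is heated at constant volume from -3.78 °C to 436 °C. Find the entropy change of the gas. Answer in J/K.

ΔS = 35.1 J/K

In kelvin: T₁ = 269.37 K, T₂ = 709.15 K. At constant volume, ΔS = nC_V ln(T₂/T₁) with C_V = 3R/2 = 12.47 J mol⁻¹ K⁻¹.
ΔS = 2.91 × 12.47 × ln(709.15/269.37) = 35.1 J/K.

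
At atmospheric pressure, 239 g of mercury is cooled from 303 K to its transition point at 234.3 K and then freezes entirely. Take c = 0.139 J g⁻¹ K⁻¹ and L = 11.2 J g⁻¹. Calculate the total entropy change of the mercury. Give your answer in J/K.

ΔS = -20 J/K

Cooling step: ΔS₁ = m c ln(T_tr/T_i) = 239 × 0.139 × ln(234.3/303) = -8.542 J/K.
Phase change: ΔS₂ = −mL/T_tr = −239 × 11.2 / 234.3 = -11.42 J/K.
ΔS_total = (-8.542) + (-11.42) = -20 J/K.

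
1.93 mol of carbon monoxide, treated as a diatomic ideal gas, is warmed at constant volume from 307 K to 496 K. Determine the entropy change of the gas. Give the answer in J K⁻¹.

At constant volume, ΔS = nC_V ln(T₂/T₁) with C_V = 5R/2 = 20.79 J mol⁻¹ K⁻¹.
ΔS = 1.93 × 20.79 × ln(496/307) = 19.2 J/K.

ΔS = 19.2 J/K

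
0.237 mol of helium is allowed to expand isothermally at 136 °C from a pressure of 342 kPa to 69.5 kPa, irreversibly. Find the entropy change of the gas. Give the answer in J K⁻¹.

Entropy is a state function, so ΔS_gas depends only on the end states.
For an isothermal ideal gas ΔS_gas = nR ln(P₁/P₂) = 0.237 × 8.314 × ln(342/69.5) = 3.14 J/K.

ΔS_gas = 3.14 J/K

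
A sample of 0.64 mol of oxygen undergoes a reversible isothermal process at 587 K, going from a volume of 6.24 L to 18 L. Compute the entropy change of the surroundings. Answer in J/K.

ΔS_surr = -5.64 J/K

For an isothermal ideal gas ΔS_gas = nR ln(V₂/V₁) = 0.64 × 8.314 × ln(18/6.24) = 5.64 J/K.
The process is reversible, so ΔS_surr = −ΔS_gas = -5.64 J/K and ΔS_universe = 0.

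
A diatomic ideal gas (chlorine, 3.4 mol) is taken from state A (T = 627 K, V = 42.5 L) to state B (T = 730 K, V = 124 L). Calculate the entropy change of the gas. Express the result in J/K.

Entropy is a state function: ΔS = nC_V ln(T₂/T₁) + nR ln(V₂/V₁), with C_V = 5R/2 = 20.79 J mol⁻¹ K⁻¹ for a diatomic ideal gas.
ΔS = 3.4 × [20.79 × ln(730/627) + 8.314 × ln(124/42.5)] = 41 J/K.

ΔS = 41 J/K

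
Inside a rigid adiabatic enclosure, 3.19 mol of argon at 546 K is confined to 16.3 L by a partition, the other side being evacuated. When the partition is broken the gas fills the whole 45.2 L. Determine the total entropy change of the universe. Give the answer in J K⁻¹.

ΔS_universe = 27.1 J/K

No heat is exchanged and no work is done, so the ideal-gas temperature stays constant.
Entropy is a state function; using a reversible isothermal path, ΔS_gas = nR ln(V₂/V₁) = 3.19 × 8.314 × ln(45.2/16.3) = 27.1 J/K.
The insulated surroundings exchange no heat, so ΔS_surr = 0 and ΔS_universe = ΔS_gas.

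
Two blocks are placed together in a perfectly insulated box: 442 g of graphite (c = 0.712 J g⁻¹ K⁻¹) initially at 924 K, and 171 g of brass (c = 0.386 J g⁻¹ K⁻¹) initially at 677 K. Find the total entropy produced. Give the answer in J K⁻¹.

Energy balance: T_f = (m₁c₁T₁ + m₂c₂T₂)/(m₁c₁ + m₂c₂) = 881.18 K.
ΔS₁ = m₁c₁ ln(T_f/T₁) = 314.704 × ln(881.18/924) = -14.934 J/K.
ΔS₂ = m₂c₂ ln(T_f/T₂) = 66.006 × ln(881.18/677) = 17.398 J/K.
ΔS_total = -14.934 + 17.398 = 2.46 J/K.

ΔS_total = 2.46 J/K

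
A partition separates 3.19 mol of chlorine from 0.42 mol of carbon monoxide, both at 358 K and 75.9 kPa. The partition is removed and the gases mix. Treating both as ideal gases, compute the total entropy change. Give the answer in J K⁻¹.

Mole fractions: x_A = 3.19/3.61 = 0.884, x_B = 0.116.
ΔS_mix = −R(n_A ln x_A + n_B ln x_B) = −8.314 × (3.19 ln 0.884 + 0.42 ln 0.116) = 10.8 J/K.

ΔS_mix = 10.8 J/K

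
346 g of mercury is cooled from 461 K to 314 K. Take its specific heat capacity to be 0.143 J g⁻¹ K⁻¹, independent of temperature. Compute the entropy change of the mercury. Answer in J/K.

ΔS = -19 J/K

ΔS = ∫dQ_rev/T = m c ln(T₂/T₁) = 346 × 0.143 × ln(314/461) = -19 J/K.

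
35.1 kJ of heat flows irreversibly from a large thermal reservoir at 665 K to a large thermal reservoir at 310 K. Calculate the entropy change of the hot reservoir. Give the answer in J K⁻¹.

The hot reservoir loses heat Q, so ΔS_hot = −Q/T_H = −35100/665 = -52.8 J/K.

ΔS_hot = -52.8 J/K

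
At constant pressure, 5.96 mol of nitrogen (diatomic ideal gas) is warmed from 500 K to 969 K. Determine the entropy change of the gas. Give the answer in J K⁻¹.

ΔS = 115 J/K

At constant pressure, ΔS = nC_p ln(T₂/T₁) with C_p = 7R/2 = 29.1 J mol⁻¹ K⁻¹.
ΔS = 5.96 × 29.1 × ln(969/500) = 115 J/K.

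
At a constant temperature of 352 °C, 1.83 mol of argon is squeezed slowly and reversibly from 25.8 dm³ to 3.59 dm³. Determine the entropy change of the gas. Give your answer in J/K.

For an isothermal ideal gas ΔS_gas = nR ln(V₂/V₁) = 1.83 × 8.314 × ln(3.59/25.8) = -30 J/K.

ΔS_gas = -30 J/K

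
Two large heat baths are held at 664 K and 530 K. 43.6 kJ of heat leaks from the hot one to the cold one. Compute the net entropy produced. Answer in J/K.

ΔS_hot = −Q/T_H = −43600/664 = -65.66 J/K and ΔS_cold = +Q/T_C = 43600/530 = 82.26 J/K.
ΔS_total = -65.66 + 82.26 = 16.6 J/K, positive as the second law requires.

ΔS_total = 16.6 J/K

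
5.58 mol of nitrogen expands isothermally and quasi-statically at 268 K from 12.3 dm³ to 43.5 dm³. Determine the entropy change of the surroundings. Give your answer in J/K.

ΔS_surr = -58.6 J/K

For an isothermal ideal gas ΔS_gas = nR ln(V₂/V₁) = 5.58 × 8.314 × ln(43.5/12.3) = 58.6 J/K.
The process is reversible, so ΔS_surr = −ΔS_gas = -58.6 J/K and ΔS_universe = 0.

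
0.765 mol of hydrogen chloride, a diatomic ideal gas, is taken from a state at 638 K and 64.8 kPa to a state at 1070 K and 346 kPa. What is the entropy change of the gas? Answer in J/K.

ΔS = nC_p ln(T₂/T₁) − nR ln(P₂/P₁), with C_p = 7R/2 = 29.1 J mol⁻¹ K⁻¹ for a diatomic ideal gas.
ΔS = 0.765 × [29.1 × ln(1070/638) − 8.314 × ln(346/64.8)] = 0.856 J/K.

ΔS = 0.856 J/K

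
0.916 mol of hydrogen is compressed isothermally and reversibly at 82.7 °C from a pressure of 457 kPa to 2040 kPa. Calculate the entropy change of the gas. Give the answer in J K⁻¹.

ΔS_gas = -11.4 J/K

For an isothermal ideal gas ΔS_gas = nR ln(P₁/P₂) = 0.916 × 8.314 × ln(457/2040) = -11.4 J/K.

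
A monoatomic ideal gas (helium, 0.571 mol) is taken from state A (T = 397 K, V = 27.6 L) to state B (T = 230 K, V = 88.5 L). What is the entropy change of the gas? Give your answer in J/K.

Entropy is a state function: ΔS = nC_V ln(T₂/T₁) + nR ln(V₂/V₁), with C_V = 3R/2 = 12.47 J mol⁻¹ K⁻¹ for a monoatomic ideal gas.
ΔS = 0.571 × [12.47 × ln(230/397) + 8.314 × ln(88.5/27.6)] = 1.64 J/K.

ΔS = 1.64 J/K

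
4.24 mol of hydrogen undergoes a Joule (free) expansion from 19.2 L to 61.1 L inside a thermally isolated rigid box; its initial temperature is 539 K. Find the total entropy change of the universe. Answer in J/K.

ΔS_universe = 40.8 J/K

For an ideal gas in free expansion Q = 0 and W = 0, so T is unchanged.
Entropy is a state function; using a reversible isothermal path, ΔS_gas = nR ln(V₂/V₁) = 4.24 × 8.314 × ln(61.1/19.2) = 40.8 J/K.
The insulated surroundings exchange no heat, so ΔS_surr = 0 and ΔS_universe = ΔS_gas.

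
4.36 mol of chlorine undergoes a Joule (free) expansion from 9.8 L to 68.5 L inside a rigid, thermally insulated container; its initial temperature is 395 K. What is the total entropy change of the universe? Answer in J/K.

No heat is exchanged and no work is done, so the ideal-gas temperature stays constant.
Entropy is a state function; using a reversible isothermal path, ΔS_gas = nR ln(V₂/V₁) = 4.36 × 8.314 × ln(68.5/9.8) = 70.5 J/K.
The insulated surroundings exchange no heat, so ΔS_surr = 0 and ΔS_universe = ΔS_gas.

ΔS_universe = 70.5 J/K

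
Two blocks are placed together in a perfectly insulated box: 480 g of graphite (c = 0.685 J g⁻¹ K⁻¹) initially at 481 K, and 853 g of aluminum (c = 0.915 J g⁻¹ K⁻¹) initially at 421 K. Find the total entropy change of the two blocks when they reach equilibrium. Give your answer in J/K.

Energy balance: T_f = (m₁c₁T₁ + m₂c₂T₂)/(m₁c₁ + m₂c₂) = 438.78 K.
ΔS₁ = m₁c₁ ln(T_f/T₁) = 328.8 × ln(438.78/481) = -30.2 J/K.
ΔS₂ = m₂c₂ ln(T_f/T₂) = 780.495 × ln(438.78/421) = 32.29 J/K.
ΔS_total = -30.2 + 32.29 = 2.09 J/K.

ΔS_total = 2.09 J/K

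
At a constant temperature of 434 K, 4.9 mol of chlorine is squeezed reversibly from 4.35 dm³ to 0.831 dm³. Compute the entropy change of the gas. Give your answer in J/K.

ΔS_gas = -67.4 J/K

For an isothermal ideal gas ΔS_gas = nR ln(V₂/V₁) = 4.9 × 8.314 × ln(0.831/4.35) = -67.4 J/K.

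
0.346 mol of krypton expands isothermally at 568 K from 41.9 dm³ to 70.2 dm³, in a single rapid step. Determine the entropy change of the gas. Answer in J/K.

ΔS_gas = 1.48 J/K

Entropy is a state function, so ΔS_gas depends only on the end states.
For an isothermal ideal gas ΔS_gas = nR ln(V₂/V₁) = 0.346 × 8.314 × ln(70.2/41.9) = 1.48 J/K.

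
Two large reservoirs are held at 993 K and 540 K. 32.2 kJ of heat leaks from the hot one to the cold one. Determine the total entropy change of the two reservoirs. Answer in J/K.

ΔS_total = 27.2 J/K

ΔS_hot = −Q/T_H = −32200/993 = -32.43 J/K and ΔS_cold = +Q/T_C = 32200/540 = 59.63 J/K.
ΔS_total = -32.43 + 59.63 = 27.2 J/K, positive as the second law requires.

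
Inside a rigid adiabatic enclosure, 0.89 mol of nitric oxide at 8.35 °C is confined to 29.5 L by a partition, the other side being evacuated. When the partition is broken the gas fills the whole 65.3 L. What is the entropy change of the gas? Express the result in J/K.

For an ideal gas in free expansion Q = 0 and W = 0, so T is unchanged.
Entropy is a state function; using a reversible isothermal path, ΔS_gas = nR ln(V₂/V₁) = 0.89 × 8.314 × ln(65.3/29.5) = 5.88 J/K.

ΔS_gas = 5.88 J/K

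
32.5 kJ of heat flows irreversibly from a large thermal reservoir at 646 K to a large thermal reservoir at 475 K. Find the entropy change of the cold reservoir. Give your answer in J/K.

ΔS_cold = 68.4 J/K

The cold reservoir gains heat Q, so ΔS_cold = +Q/T_C = 32500/475 = 68.4 J/K.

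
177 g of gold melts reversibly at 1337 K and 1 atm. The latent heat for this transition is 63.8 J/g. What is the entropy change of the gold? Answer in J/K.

ΔS = 8.45 J/K

Heat absorbed by the substance: Q = mL = 177 × 63.8 = 11292.6 J.
At constant T, ΔS = Q_rev/T = 11292.6 / 1337 = 8.45 J/K.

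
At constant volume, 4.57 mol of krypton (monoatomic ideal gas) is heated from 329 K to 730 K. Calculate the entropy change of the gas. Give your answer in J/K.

At constant volume, ΔS = nC_V ln(T₂/T₁) with C_V = 3R/2 = 12.47 J mol⁻¹ K⁻¹.
ΔS = 4.57 × 12.47 × ln(730/329) = 45.4 J/K.

ΔS = 45.4 J/K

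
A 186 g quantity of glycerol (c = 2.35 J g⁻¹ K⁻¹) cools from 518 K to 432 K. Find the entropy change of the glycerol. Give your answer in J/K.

ΔS = ∫dQ_rev/T = m c ln(T₂/T₁) = 186 × 2.35 × ln(432/518) = -79.4 J/K.

ΔS = -79.4 J/K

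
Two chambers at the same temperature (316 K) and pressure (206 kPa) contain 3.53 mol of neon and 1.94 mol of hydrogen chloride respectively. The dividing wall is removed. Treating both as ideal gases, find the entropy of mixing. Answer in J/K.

Mole fractions: x_A = 3.53/5.47 = 0.645, x_B = 0.355.
ΔS_mix = −R(n_A ln x_A + n_B ln x_B) = −8.314 × (3.53 ln 0.645 + 1.94 ln 0.355) = 29.6 J/K.

ΔS_mix = 29.6 J/K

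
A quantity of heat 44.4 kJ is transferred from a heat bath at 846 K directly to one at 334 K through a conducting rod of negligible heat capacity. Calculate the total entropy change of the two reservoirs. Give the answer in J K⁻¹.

ΔS_total = 80.5 J/K

ΔS_hot = −Q/T_H = −44400/846 = -52.4823 J/K and ΔS_cold = +Q/T_C = 44400/334 = 132.934 J/K.
ΔS_total = -52.4823 + 132.934 = 80.5 J/K, positive as the second law requires.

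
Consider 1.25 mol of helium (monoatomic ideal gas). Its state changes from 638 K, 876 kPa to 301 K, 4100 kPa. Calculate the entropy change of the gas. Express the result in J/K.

ΔS = -35.6 J/K

ΔS = nC_p ln(T₂/T₁) − nR ln(P₂/P₁), with C_p = 5R/2 = 20.79 J mol⁻¹ K⁻¹ for a monoatomic ideal gas.
ΔS = 1.25 × [20.79 × ln(301/638) − 8.314 × ln(4100/876)] = -35.6 J/K.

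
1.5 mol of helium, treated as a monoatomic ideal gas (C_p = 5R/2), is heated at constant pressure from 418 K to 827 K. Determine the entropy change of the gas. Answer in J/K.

At constant pressure, ΔS = nC_p ln(T₂/T₁) with C_p = 5R/2 = 20.79 J mol⁻¹ K⁻¹.
ΔS = 1.5 × 20.79 × ln(827/418) = 21.3 J/K.

ΔS = 21.3 J/K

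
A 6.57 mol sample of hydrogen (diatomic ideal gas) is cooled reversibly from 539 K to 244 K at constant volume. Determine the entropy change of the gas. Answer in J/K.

ΔS = -108 J/K

At constant volume, ΔS = nC_V ln(T₂/T₁) with C_V = 5R/2 = 20.79 J mol⁻¹ K⁻¹.
ΔS = 6.57 × 20.79 × ln(244/539) = -108 J/K.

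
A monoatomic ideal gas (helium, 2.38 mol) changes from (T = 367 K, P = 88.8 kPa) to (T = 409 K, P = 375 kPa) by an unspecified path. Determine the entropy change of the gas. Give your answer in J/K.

ΔS = nC_p ln(T₂/T₁) − nR ln(P₂/P₁), with C_p = 5R/2 = 20.79 J mol⁻¹ K⁻¹ for a monoatomic ideal gas.
ΔS = 2.38 × [20.79 × ln(409/367) − 8.314 × ln(375/88.8)] = -23.1 J/K.

ΔS = -23.1 J/K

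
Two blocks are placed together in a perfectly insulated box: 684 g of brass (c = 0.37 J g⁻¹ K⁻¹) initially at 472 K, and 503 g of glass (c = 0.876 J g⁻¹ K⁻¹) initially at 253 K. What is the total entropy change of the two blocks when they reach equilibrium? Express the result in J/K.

ΔS_total = 32.6 J/K

Energy balance: T_f = (m₁c₁T₁ + m₂c₂T₂)/(m₁c₁ + m₂c₂) = 332.9 K.
ΔS₁ = m₁c₁ ln(T_f/T₁) = 253.08 × ln(332.9/472) = -88.363 J/K.
ΔS₂ = m₂c₂ ln(T_f/T₂) = 440.628 × ln(332.9/253) = 120.93 J/K.
ΔS_total = -88.363 + 120.93 = 32.6 J/K.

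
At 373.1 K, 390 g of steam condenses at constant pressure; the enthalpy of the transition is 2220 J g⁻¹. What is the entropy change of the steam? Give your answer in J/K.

ΔS = -2320 J/K

Heat released by the substance: Q = −mL = −390 × 2220 = −865800 J.
At constant T, ΔS = Q_rev/T = −865800 / 373.1 = -2320 J/K.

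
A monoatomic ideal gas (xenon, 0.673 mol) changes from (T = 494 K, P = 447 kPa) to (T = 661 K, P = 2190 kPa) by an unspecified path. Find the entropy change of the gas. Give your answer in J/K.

ΔS = -4.82 J/K

ΔS = nC_p ln(T₂/T₁) − nR ln(P₂/P₁), with C_p = 5R/2 = 20.79 J mol⁻¹ K⁻¹ for a monoatomic ideal gas.
ΔS = 0.673 × [20.79 × ln(661/494) − 8.314 × ln(2190/447)] = -4.82 J/K.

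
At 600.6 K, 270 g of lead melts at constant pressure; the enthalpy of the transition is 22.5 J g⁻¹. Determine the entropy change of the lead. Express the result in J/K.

ΔS = 10.1 J/K

Heat absorbed by the substance: Q = mL = 270 × 22.5 = 6075 J.
At constant T, ΔS = Q_rev/T = 6075 / 600.6 = 10.1 J/K.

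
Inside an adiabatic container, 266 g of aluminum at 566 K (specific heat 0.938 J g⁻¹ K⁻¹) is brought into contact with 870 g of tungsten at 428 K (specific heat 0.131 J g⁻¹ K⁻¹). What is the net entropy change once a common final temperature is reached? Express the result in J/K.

ΔS_total = 2.94 J/K

Energy balance: T_f = (m₁c₁T₁ + m₂c₂T₂)/(m₁c₁ + m₂c₂) = 522.73 K.
ΔS₁ = m₁c₁ ln(T_f/T₁) = 249.508 × ln(522.73/566) = -19.843 J/K.
ΔS₂ = m₂c₂ ln(T_f/T₂) = 113.97 × ln(522.73/428) = 22.787 J/K.
ΔS_total = -19.843 + 22.787 = 2.94 J/K.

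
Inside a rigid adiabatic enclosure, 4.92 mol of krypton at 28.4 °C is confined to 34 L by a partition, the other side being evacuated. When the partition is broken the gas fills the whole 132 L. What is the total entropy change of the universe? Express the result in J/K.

No heat is exchanged and no work is done, so the ideal-gas temperature stays constant.
Entropy is a state function; using a reversible isothermal path, ΔS_gas = nR ln(V₂/V₁) = 4.92 × 8.314 × ln(132/34) = 55.5 J/K.
The insulated surroundings exchange no heat, so ΔS_surr = 0 and ΔS_universe = ΔS_gas.

ΔS_universe = 55.5 J/K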